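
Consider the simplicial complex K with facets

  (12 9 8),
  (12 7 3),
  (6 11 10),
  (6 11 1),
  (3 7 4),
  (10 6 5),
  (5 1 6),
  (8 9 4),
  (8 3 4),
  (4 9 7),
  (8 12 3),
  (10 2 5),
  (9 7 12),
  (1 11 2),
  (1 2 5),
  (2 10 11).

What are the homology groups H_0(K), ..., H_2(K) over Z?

H_0 ≅ Z^2,  H_1 = 0,  H_2 ≅ Z^2.

K has 12 vertices, 24 edges, 16 triangles.
rank ∂_0 = 0, rank ∂_1 = 10 ⇒ b_0 = 12 − 0 − 10 = 2; all invariant factors of ∂_1 are 1 so no torsion. So H_0 ≅ Z^2.
rank ∂_1 = 10, rank ∂_2 = 14 ⇒ b_1 = 24 − 10 − 14 = 0; all invariant factors of ∂_2 are 1 so no torsion. So H_1 ≅ 0.
rank ∂_2 = 14, rank ∂_3 = 0 ⇒ b_2 = 16 − 14 − 0 = 2. So H_2 ≅ Z^2.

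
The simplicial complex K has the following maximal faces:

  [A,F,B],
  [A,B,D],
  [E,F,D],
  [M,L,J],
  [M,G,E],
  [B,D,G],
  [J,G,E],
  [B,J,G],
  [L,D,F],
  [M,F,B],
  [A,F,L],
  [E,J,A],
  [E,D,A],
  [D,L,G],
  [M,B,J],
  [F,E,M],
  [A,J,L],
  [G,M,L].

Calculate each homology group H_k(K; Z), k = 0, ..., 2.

K has 9 vertices, 27 edges, 18 triangles.
rank ∂_0 = 0, rank ∂_1 = 8 ⇒ b_0 = 9 − 0 − 8 = 1; all invariant factors of ∂_1 are 1 so no torsion. So H_0 = Z.
rank ∂_1 = 8, rank ∂_2 = 18 ⇒ b_1 = 27 − 8 − 18 = 1; ∂_2 has invariant factor(s) [2] giving torsion. So H_1 = Z ⊕ Z/2Z.
rank ∂_2 = 18, rank ∂_3 = 0 ⇒ b_2 = 18 − 18 − 0 = 0. So H_2 = 0.

H_0 = Z,  H_1 = Z ⊕ Z/2Z,  H_2 = 0.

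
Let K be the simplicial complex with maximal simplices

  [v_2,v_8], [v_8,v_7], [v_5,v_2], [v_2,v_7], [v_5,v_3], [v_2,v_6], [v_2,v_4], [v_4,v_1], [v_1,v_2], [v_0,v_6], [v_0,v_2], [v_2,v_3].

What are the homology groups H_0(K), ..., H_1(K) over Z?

H_0 ≅ Z,  H_1 ≅ Z^4.

Order the vertices as v_0 < v_1 < v_2 < v_3 < v_4 < v_5 < v_6 < v_7 < v_8. Listing each simplex with vertices in this order, K has dimension 1 with simplices:

  0-simplices (9): [v_0], [v_1], [v_2], [v_3], [v_4], [v_5], [v_6], [v_7], [v_8]
  1-simplices (12): [v_0,v_2], [v_0,v_6], [v_1,v_2], [v_1,v_4], [v_2,v_3], [v_2,v_4], [v_2,v_5], [v_2,v_6], [v_2,v_7], [v_2,v_8], [v_3,v_5], [v_7,v_8]

Hence C_0 ≅ Z^9, C_1 ≅ Z^12.

The boundary map ∂_1: C_1 → C_0 maps an edge to its endpoints' difference, ∂[p,q] = q − p. For instance
  ∂[v_2,v_3] = [v_3] − [v_2].
The 9×12 boundary matrix has rank 8 and Smith normal form diag(1,1,1,1,1,1,1,1).

Computing H_k = (kernel of ∂_k) / (image of ∂_{k+1}):

  H_0: rank C_0 − rank ∂_1 = 9 − 8 = 1, and the invariant factors of ∂_1 are all 1, so H_0 = Z.
  H_1: rank ker ∂_1 − rank ∂_2 = (12 − 8) − 0 = 4, and there is no ∂_2, so H_1 = Z^4.

As a check, the Euler characteristic is 9 − 12 = -3, which agrees with 1 − 4 = -3.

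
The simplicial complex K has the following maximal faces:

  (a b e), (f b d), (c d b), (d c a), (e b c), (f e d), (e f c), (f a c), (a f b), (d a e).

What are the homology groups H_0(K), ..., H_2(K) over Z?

Take the total order a < b < c < d < e < f on the vertex set. Then K (dimension 2) consists of the simplices:

  0-simplices (6): a, b, c, d, e, f
  1-simplices (15): ab, ac, ad, ae, af, bc, bd, be, bf, cd, ce, cf, de, df, ef
  2-simplices (10): abe, abf, acd, acf, ade, bcd, bce, bdf, cef, def

Hence C_0 ≅ Z^6, C_1 ≅ Z^15, C_2 ≅ Z^10.

∂_1: C_1 → C_0 sends each edge [p,q] (with p < q) to q − p. For instance
  ∂af = f − a.
This gives a 6×15 integer matrix of rank 5; reducing to Smith normal form yields diagonal entries (1,1,1,1,1).

Boundary ∂_2: C_2 → C_1 acts by ∂[p,q,r] = [q,r] − [p,r] + [p,q]. For instance
  ∂def = ef − df + de,
  ∂abe = be − ae + ab.
As a 15×10 matrix over Z this has rank 10, with invariant factors (1,1,1,1,1,1,1,1,1,2).

Reading off H_k = ker ∂_k / im ∂_{k+1}:

  H_0: rank C_0 − rank ∂_1 = 6 − 5 = 1, and the invariant factors of ∂_1 are all 1, so H_0 = Z.
  H_1: rank ker ∂_1 − rank ∂_2 = (15 − 5) − 10 = 0, and ∂_2 has invariant factor 2 > 1, so H_1 = Z_2.
  H_2: rank ker ∂_2 − rank ∂_3 = (10 − 10) − 0 = 0, and there is no ∂_3, so H_2 = 0.

As a check, the Euler characteristic is 6 − 15 + 10 = 1, which agrees with 1 − 0 + 0 = 1.

H_0 ≅ Z,  H_1 ≅ Z_2,  H_2 = 0.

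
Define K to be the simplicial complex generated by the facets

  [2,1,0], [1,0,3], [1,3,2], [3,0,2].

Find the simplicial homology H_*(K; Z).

H_0 = Z,  H_1 = 0,  H_2 = Z.

Take the total order 0 < 1 < 2 < 3 on the vertex set. Then K (dimension 2) consists of the simplices:

  0-simplices (4): [0], [1], [2], [3]
  1-simplices (6): [0,1], [0,2], [0,3], [1,2], [1,3], [2,3]
  2-simplices (4): [0,1,2], [0,1,3], [0,2,3], [1,2,3]

Hence C_0 ≅ Z^4, C_1 ≅ Z^6, C_2 ≅ Z^4.

∂_1: C_1 → C_0 sends each edge [p,q] (with p < q) to q − p.
The resulting 4×6 matrix has rank 3, and its Smith normal form has invariant factors (1,1,1).

Boundary ∂_2: C_2 → C_1 maps a triangle to the signed sum of its edges. For instance
  ∂[1,2,3] = [2,3] − [1,3] + [1,2],
  ∂[0,1,3] = [1,3] − [0,3] + [0,1].
As a 6×4 matrix over Z this has rank 3, with invariant factors (1,1,1).

From H_k ≅ ker(∂_k) / im(∂_{k+1}) we obtain:

  H_0: rank C_0 − rank ∂_1 = 4 − 3 = 1, and the invariant factors of ∂_1 are all 1, so H_0 = Z.
  H_1: rank ker ∂_1 − rank ∂_2 = (6 − 3) − 3 = 0, and the invariant factors of ∂_2 are all 1, so H_1 = 0.
  H_2: rank ker ∂_2 − rank ∂_3 = (4 − 3) − 0 = 1, and there is no ∂_3, so H_2 = Z.

(K is a triangulation of the 2-sphere S^2.)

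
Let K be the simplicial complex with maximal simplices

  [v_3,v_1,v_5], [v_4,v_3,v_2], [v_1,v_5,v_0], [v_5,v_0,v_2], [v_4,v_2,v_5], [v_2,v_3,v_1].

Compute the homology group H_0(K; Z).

Fix the vertex order v_0 < v_1 < v_2 < v_3 < v_4 < v_5 and write every simplex with vertices in increasing order. Then dim K = 2 and the simplices of K are:

  0-simplices (6): [v_0], [v_1], [v_2], [v_3], [v_4], [v_5]
  1-simplices (12): [v_0,v_1], [v_0,v_2], [v_0,v_5], [v_1,v_2], [v_1,v_3], [v_1,v_5], [v_2,v_3], [v_2,v_4], [v_2,v_5], [v_3,v_4], [v_3,v_5], [v_4,v_5]
  2-simplices (6): [v_0,v_1,v_5], [v_0,v_2,v_5], [v_1,v_2,v_3], [v_1,v_3,v_5], [v_2,v_3,v_4], [v_2,v_4,v_5]

giving chain groups C_0 ≅ Z^6, C_1 ≅ Z^12, C_2 ≅ Z^6.

∂_1: C_1 → C_0 maps an edge to its endpoints' difference, ∂[p,q] = q − p. For instance
  ∂[v_1,v_3] = [v_3] − [v_1].
The resulting 6×12 matrix has rank 5, and its Smith normal form has invariant factors (1,1,1,1,1).

The boundary map ∂_2: C_2 → C_1 sends each 2-simplex [p,q,r] to [q,r] − [p,r] + [p,q]. For instance
  ∂[v_2,v_4,v_5] = [v_4,v_5] − [v_2,v_5] + [v_2,v_4],
  ∂[v_1,v_3,v_5] = [v_3,v_5] − [v_1,v_5] + [v_1,v_3].
As a 12×6 matrix over Z this has rank 6, with invariant factors (1,1,1,1,1,1).

Reading off H_k = ker ∂_k / im ∂_{k+1}:

  H_0: rank C_0 − rank ∂_1 = 6 − 5 = 1, and the invariant factors of ∂_1 are all 1, so H_0 ≅ Z.

H_0 = Z.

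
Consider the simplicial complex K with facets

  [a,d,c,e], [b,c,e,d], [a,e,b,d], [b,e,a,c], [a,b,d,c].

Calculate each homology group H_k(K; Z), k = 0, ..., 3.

H_0 = Z,  H_1 = 0,  H_2 = 0,  H_3 = Z.

Fix the vertex order a < b < c < d < e and write every simplex with vertices in increasing order. Then dim K = 3 and the simplices of K are:

  0-simplices (5): a, b, c, d, e
  1-simplices (10): ab, ac, ad, ae, bc, bd, be, cd, ce, de
  2-simplices (10): abc, abd, abe, acd, ace, ade, bcd, bce, bde, cde
  3-simplices (5): abcd, abce, abde, acde, bcde

Hence C_0 ≅ Z^5, C_1 ≅ Z^10, C_2 ≅ Z^10, C_3 ≅ Z^5.

The boundary map ∂_1: C_1 → C_0 maps an edge to its endpoints' difference, ∂[p,q] = q − p. For instance
  ∂ab = b − a.
This gives a 5×10 integer matrix of rank 4; reducing to Smith normal form yields diagonal entries (1,1,1,1).

The boundary map ∂_2: C_2 → C_1 acts by ∂[p,q,r] = [q,r] − [p,r] + [p,q]. For instance
  ∂abe = be − ae + ab,
  ∂bcd = cd − bd + bc.
The 10×10 boundary matrix has rank 6 and Smith normal form diag(1,1,1,1,1,1).

The boundary map ∂_3: C_3 → C_2 sends each 3-simplex σ to the alternating sum Σ_i (−1)^i (σ with its i-th vertex removed). For instance
  ∂abde = bde − ade + abe − abd,
  ∂abce = bce − ace + abe − abc.
The resulting 10×5 matrix has rank 4, and its Smith normal form has invariant factors (1,1,1,1).

Now H_k = ker ∂_k / im ∂_{k+1}, so:

  H_0: rank C_0 − rank ∂_1 = 5 − 4 = 1, and the invariant factors of ∂_1 are all 1, so H_0 ≅ Z.
  H_1: rank ker ∂_1 − rank ∂_2 = (10 − 4) − 6 = 0, and the invariant factors of ∂_2 are all 1, so H_1 ≅ 0.
  H_2: rank ker ∂_2 − rank ∂_3 = (10 − 6) − 4 = 0, and the invariant factors of ∂_3 are all 1, so H_2 ≅ 0.
  H_3: rank ker ∂_3 − rank ∂_4 = (5 − 4) − 0 = 1, and there is no ∂_4, so H_3 ≅ Z.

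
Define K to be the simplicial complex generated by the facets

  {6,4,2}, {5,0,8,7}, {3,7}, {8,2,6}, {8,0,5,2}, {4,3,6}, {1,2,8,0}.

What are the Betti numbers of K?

Take the total order 0 < 1 < 2 < 3 < 4 < 5 < 6 < 7 < 8 on the vertex set. Then K (dimension 3) consists of the simplices:

  0-simplices (9): [0], [1], [2], [3], [4], [5], [6], [7], [8]
  1-simplices (19): [0,1], [0,2], [0,5], [0,7], [0,8], [1,2], [1,8], [2,4], [2,5], [2,6], [2,8], [3,4], [3,6], [3,7], [4,6], [5,7], [5,8], [6,8], [7,8]
  2-simplices (13): [0,1,2], [0,1,8], [0,2,5], [0,2,8], [0,5,7], [0,5,8], [0,7,8], [1,2,8], [2,4,6], [2,5,8], [2,6,8], [3,4,6], [5,7,8]
  3-simplices (3): [0,1,2,8], [0,2,5,8], [0,5,7,8]

so the chain groups are C_0 ≅ Z^9, C_1 ≅ Z^19, C_2 ≅ Z^13, C_3 ≅ Z^3.

Boundary ∂_1: C_1 → C_0 is given by ∂[p,q] = [q] − [p]. For instance
  ∂[1,8] = [8] − [1].
As a 9×19 matrix over Z this has rank 8, with invariant factors (1,1,1,1,1,1,1,1).

The boundary map ∂_2: C_2 → C_1 maps a triangle to the signed sum of its edges. For instance
  ∂[0,2,5] = [2,5] − [0,5] + [0,2],
  ∂[2,6,8] = [6,8] − [2,8] + [2,6].
The 19×13 boundary matrix has rank 10 and Smith normal form diag(1,1,1,1,1,1,1,1,1,1).

∂_3: C_3 → C_2 sends each 3-simplex σ to the alternating sum Σ_i (−1)^i (σ with its i-th vertex removed). For instance
  ∂[0,5,7,8] = [5,7,8] − [0,7,8] + [0,5,8] − [0,5,7],
  ∂[0,2,5,8] = [2,5,8] − [0,5,8] + [0,2,8] − [0,2,5].
The resulting 13×3 matrix has rank 3, and its Smith normal form has invariant factors (1,1,1).

Reading off H_k = ker ∂_k / im ∂_{k+1}:

  H_0: rank C_0 − rank ∂_1 = 9 − 8 = 1, and the invariant factors of ∂_1 are all 1, so H_0 = Z.
  H_1: rank ker ∂_1 − rank ∂_2 = (19 − 8) − 10 = 1, and the invariant factors of ∂_2 are all 1, so H_1 = Z.
  H_2: rank ker ∂_2 − rank ∂_3 = (13 − 10) − 3 = 0, and the invariant factors of ∂_3 are all 1, so H_2 = 0.
  H_3: rank ker ∂_3 − rank ∂_4 = (3 − 3) − 0 = 0, and there is no ∂_4, so H_3 = 0.

Hence the Betti numbers are b_0 = 1, b_1 = 1, b_2 = 0, b_3 = 0.

b_0 = 1, b_1 = 1, b_2 = 0, b_3 = 0.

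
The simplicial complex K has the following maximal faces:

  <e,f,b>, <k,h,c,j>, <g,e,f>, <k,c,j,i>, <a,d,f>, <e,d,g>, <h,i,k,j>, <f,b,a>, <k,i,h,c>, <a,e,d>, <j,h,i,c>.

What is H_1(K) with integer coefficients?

H_1 ≅ Z.

We work with the vertex ordering a < b < c < d < e < f < g < h < i < j < k. The simplices of K, each written with vertices in increasing order, are:

  0-simplices (11): a, b, c, d, e, f, g, h, i, j, k
  1-simplices (22): ab, ad, ae, af, be, bf, ch, ci, cj, ck, de, df, dg, ef, eg, fg, hi, hj, hk, ij, ik, jk
  2-simplices (16): abf, ade, adf, bef, chi, chj, chk, cij, cik, cjk, deg, efg, hij, hik, hjk, ijk
  3-simplices (5): chij, chik, chjk, cijk, hijk

giving chain groups C_0 ≅ Z^11, C_1 ≅ Z^22, C_2 ≅ Z^16, C_3 ≅ Z^5.

The boundary map ∂_1: C_1 → C_0 is given by ∂[p,q] = [q] − [p].
As a 11×22 matrix over Z this has rank 9, with invariant factors (1,1,1,1,1,1,1,1,1).

Boundary ∂_2: C_2 → C_1 sends each 2-simplex [p,q,r] to [q,r] − [p,r] + [p,q]. For instance
  ∂abf = bf − af + ab,
  ∂hik = ik − hk + hi.
This gives a 22×16 integer matrix of rank 12; reducing to Smith normal form yields diagonal entries (1,1,1,1,1,1,1,1,1,1,1,1).

∂_3: C_3 → C_2 sends each 3-simplex σ to the alternating sum Σ_i (−1)^i (σ with its i-th vertex removed). For instance
  ∂chik = hik − cik + chk − chi,
  ∂hijk = ijk − hjk + hik − hij.
The 16×5 boundary matrix has rank 4 and Smith normal form diag(1,1,1,1).

Now H_k = ker ∂_k / im ∂_{k+1}, so:

  H_1: rank ker ∂_1 − rank ∂_2 = (22 − 9) − 12 = 1, and the invariant factors of ∂_2 are all 1, so H_1 ≅ Z.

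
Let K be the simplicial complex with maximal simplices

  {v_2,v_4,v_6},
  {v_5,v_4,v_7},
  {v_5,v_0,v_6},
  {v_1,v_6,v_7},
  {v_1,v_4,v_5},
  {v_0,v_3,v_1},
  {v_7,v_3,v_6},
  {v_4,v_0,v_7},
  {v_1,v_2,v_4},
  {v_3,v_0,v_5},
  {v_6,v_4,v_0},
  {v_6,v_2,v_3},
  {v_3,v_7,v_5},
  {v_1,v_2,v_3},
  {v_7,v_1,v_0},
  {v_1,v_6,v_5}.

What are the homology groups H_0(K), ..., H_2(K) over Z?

H_0 = Z,  H_1 = Z^2,  H_2 = Z.

Fix the vertex order v_0 < v_1 < v_2 < v_3 < v_4 < v_5 < v_6 < v_7 and write every simplex with vertices in increasing order. Then dim K = 2 and the simplices of K are:

  0-simplices (8): [v_0], [v_1], [v_2], [v_3], [v_4], [v_5], [v_6], [v_7]
  1-simplices (24): (24 of them)
  2-simplices (16): (16 of them)

so the chain groups are C_0 ≅ Z^8, C_1 ≅ Z^24, C_2 ≅ Z^16.

∂_1: C_1 → C_0 sends each edge [p,q] (with p < q) to q − p.
The resulting 8×24 matrix has rank 7, and its Smith normal form has invariant factors (1,1,1,1,1,1,1).

The boundary map ∂_2: C_2 → C_1 sends each 2-simplex [p,q,r] to [q,r] − [p,r] + [p,q]. For instance
  ∂[v_2,v_4,v_6] = [v_4,v_6] − [v_2,v_6] + [v_2,v_4],
  ∂[v_0,v_3,v_5] = [v_3,v_5] − [v_0,v_5] + [v_0,v_3].
The resulting 24×16 matrix has rank 15, and its Smith normal form has invariant factors (1,1,1,1,1,1,1,1,1,1,1,1,1,1,1).

Now H_k = ker ∂_k / im ∂_{k+1}, so:

  H_0: rank C_0 − rank ∂_1 = 8 − 7 = 1, and the invariant factors of ∂_1 are all 1, so H_0 = Z.
  H_1: rank ker ∂_1 − rank ∂_2 = (24 − 7) − 15 = 2, and the invariant factors of ∂_2 are all 1, so H_1 = Z^2.
  H_2: rank ker ∂_2 − rank ∂_3 = (16 − 15) − 0 = 1, and there is no ∂_3, so H_2 = Z.

(K is a triangulation of the torus T^2.)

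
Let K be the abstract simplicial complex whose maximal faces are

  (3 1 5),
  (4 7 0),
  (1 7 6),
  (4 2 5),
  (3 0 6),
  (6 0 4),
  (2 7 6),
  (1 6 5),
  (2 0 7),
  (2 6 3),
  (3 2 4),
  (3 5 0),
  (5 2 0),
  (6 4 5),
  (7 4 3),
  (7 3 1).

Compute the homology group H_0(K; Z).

K has 8 vertices, 24 edges, 16 triangles.
rank ∂_0 = 0, rank ∂_1 = 7 ⇒ b_0 = 8 − 0 − 7 = 1; all invariant factors of ∂_1 are 1 so no torsion. So H_0 = Z.

H_0 ≅ Z.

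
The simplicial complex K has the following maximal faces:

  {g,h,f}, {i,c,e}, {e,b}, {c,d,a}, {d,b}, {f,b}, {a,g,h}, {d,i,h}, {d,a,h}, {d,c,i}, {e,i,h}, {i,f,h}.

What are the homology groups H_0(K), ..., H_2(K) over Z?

H_0 ≅ Z,  H_1 ≅ Z^2,  H_2 = 0.

Order the vertices as a < b < c < d < e < f < g < h < i. Listing each simplex with vertices in this order, K has dimension 2 with simplices:

  0-simplices (9): a, b, c, d, e, f, g, h, i
  1-simplices (19): ac, ad, ag, ah, bd, be, bf, cd, ce, ci, dh, di, eh, ei, fg, fh, fi, gh, hi
  2-simplices (9): acd, adh, agh, cdi, cei, dhi, ehi, fgh, fhi

Hence C_0 ≅ Z^9, C_1 ≅ Z^19, C_2 ≅ Z^9.

Boundary ∂_1: C_1 → C_0 sends each edge [p,q] (with p < q) to q − p.
As a 9×19 matrix over Z this has rank 8, with invariant factors (1,1,1,1,1,1,1,1).

The boundary map ∂_2: C_2 → C_1 maps a triangle to the signed sum of its edges. For instance
  ∂cdi = di − ci + cd,
  ∂adh = dh − ah + ad.
This gives a 19×9 integer matrix of rank 9; reducing to Smith normal form yields diagonal entries (1,1,1,1,1,1,1,1,1).

Computing H_k = (kernel of ∂_k) / (image of ∂_{k+1}):

  H_0: rank C_0 − rank ∂_1 = 9 − 8 = 1, and the invariant factors of ∂_1 are all 1, so H_0 ≅ Z.
  H_1: rank ker ∂_1 − rank ∂_2 = (19 − 8) − 9 = 2, and the invariant factors of ∂_2 are all 1, so H_1 ≅ Z^2.
  H_2: rank ker ∂_2 − rank ∂_3 = (9 − 9) − 0 = 0, and there is no ∂_3, so H_2 ≅ 0.

As a check, the Euler characteristic is 9 − 19 + 9 = -1, which agrees with 1 − 2 + 0 = -1.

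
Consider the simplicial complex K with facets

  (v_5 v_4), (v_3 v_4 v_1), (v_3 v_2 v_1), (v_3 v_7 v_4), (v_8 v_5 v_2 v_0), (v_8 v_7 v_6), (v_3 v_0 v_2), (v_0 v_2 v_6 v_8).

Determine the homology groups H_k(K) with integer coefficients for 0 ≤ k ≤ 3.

H_0 ≅ Z,  H_1 ≅ Z^2,  H_2 = 0,  H_3 = 0.

Order the vertices as v_0 < v_1 < v_2 < v_3 < v_4 < v_5 < v_6 < v_7 < v_8. Listing each simplex with vertices in this order, K has dimension 3 with simplices:

  0-simplices (9): [v_0], [v_1], [v_2], [v_3], [v_4], [v_5], [v_6], [v_7], [v_8]
  1-simplices (20): (20 of them)
  2-simplices (12): (12 of them)
  3-simplices (2): [v_0,v_2,v_5,v_8], [v_0,v_2,v_6,v_8]

giving chain groups C_0 ≅ Z^9, C_1 ≅ Z^20, C_2 ≅ Z^12, C_3 ≅ Z^2.

∂_1: C_1 → C_0 is given by ∂[p,q] = [q] − [p]. For instance
  ∂[v_1,v_2] = [v_2] − [v_1].
As a 9×20 matrix over Z this has rank 8, with invariant factors (1,1,1,1,1,1,1,1).

Boundary ∂_2: C_2 → C_1 sends each 2-simplex [p,q,r] to [q,r] − [p,r] + [p,q]. For instance
  ∂[v_2,v_6,v_8] = [v_6,v_8] − [v_2,v_8] + [v_2,v_6],
  ∂[v_0,v_6,v_8] = [v_6,v_8] − [v_0,v_8] + [v_0,v_6].
The 20×12 boundary matrix has rank 10 and Smith normal form diag(1,1,1,1,1,1,1,1,1,1).

∂_3: C_3 → C_2 sends each 3-simplex σ to the alternating sum Σ_i (−1)^i (σ with its i-th vertex removed). For instance
  ∂[v_0,v_2,v_5,v_8] = [v_2,v_5,v_8] − [v_0,v_5,v_8] + [v_0,v_2,v_8] − [v_0,v_2,v_5],
  ∂[v_0,v_2,v_6,v_8] = [v_2,v_6,v_8] − [v_0,v_6,v_8] + [v_0,v_2,v_8] − [v_0,v_2,v_6].
This gives a 12×2 integer matrix of rank 2; reducing to Smith normal form yields diagonal entries (1,1).

Computing H_k = (kernel of ∂_k) / (image of ∂_{k+1}):

  H_0: rank C_0 − rank ∂_1 = 9 − 8 = 1, and the invariant factors of ∂_1 are all 1, so H_0 ≅ Z.
  H_1: rank ker ∂_1 − rank ∂_2 = (20 − 8) − 10 = 2, and the invariant factors of ∂_2 are all 1, so H_1 ≅ Z^2.
  H_2: rank ker ∂_2 − rank ∂_3 = (12 − 10) − 2 = 0, and the invariant factors of ∂_3 are all 1, so H_2 ≅ 0.
  H_3: rank ker ∂_3 − rank ∂_4 = (2 − 2) − 0 = 0, and there is no ∂_4, so H_3 ≅ 0.

As a check, the Euler characteristic is 9 − 20 + 12 − 2 = -1, which agrees with 1 − 2 + 0 − 0 = -1.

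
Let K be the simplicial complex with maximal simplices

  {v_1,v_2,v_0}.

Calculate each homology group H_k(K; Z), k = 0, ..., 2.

Order the vertices as v_0 < v_1 < v_2. Listing each simplex with vertices in this order, K has dimension 2 with simplices:

  0-simplices (3): [v_0], [v_1], [v_2]
  1-simplices (3): [v_0,v_1], [v_0,v_2], [v_1,v_2]
  2-simplices (1): [v_0,v_1,v_2]

giving chain groups C_0 ≅ Z^3, C_1 ≅ Z^3, C_2 ≅ Z^1.

∂_1: C_1 → C_0 is given by ∂[p,q] = [q] − [p]. For instance
  ∂[v_0,v_2] = [v_2] − [v_0].
This gives a 3×3 integer matrix of rank 2; reducing to Smith normal form yields diagonal entries (1,1).

The boundary map ∂_2: C_2 → C_1 acts by ∂[p,q,r] = [q,r] − [p,r] + [p,q]. For instance
  ∂[v_0,v_1,v_2] = [v_1,v_2] − [v_0,v_2] + [v_0,v_1].
This gives a 3×1 integer matrix of rank 1; reducing to Smith normal form yields diagonal entries (1).

Computing H_k = (kernel of ∂_k) / (image of ∂_{k+1}):

  H_0: rank C_0 − rank ∂_1 = 3 − 2 = 1, and the invariant factors of ∂_1 are all 1, so H_0 = Z.
  H_1: rank ker ∂_1 − rank ∂_2 = (3 − 2) − 1 = 0, and the invariant factors of ∂_2 are all 1, so H_1 = 0.
  H_2: rank ker ∂_2 − rank ∂_3 = (1 − 1) − 0 = 0, and there is no ∂_3, so H_2 = 0.

As a check, the Euler characteristic is 3 − 3 + 1 = 1, which agrees with 1 − 0 + 0 = 1.

H_0 = Z,  H_1 = 0,  H_2 = 0.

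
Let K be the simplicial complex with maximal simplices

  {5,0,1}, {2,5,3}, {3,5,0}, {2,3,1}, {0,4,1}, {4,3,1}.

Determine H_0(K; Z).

We work with the vertex ordering 0 < 1 < 2 < 3 < 4 < 5. The simplices of K, each written with vertices in increasing order, are:

  0-simplices (6): [0], [1], [2], [3], [4], [5]
  1-simplices (12): [0,1], [0,3], [0,4], [0,5], [1,2], [1,3], [1,4], [1,5], [2,3], [2,5], [3,4], [3,5]
  2-simplices (6): [0,1,4], [0,1,5], [0,3,5], [1,2,3], [1,3,4], [2,3,5]

Hence C_0 ≅ Z^6, C_1 ≅ Z^12, C_2 ≅ Z^6.

Boundary ∂_1: C_1 → C_0 sends each edge [p,q] (with p < q) to q − p.
As a 6×12 matrix over Z this has rank 5, with invariant factors (1,1,1,1,1).

The boundary map ∂_2: C_2 → C_1 maps a triangle to the signed sum of its edges. For instance
  ∂[2,3,5] = [3,5] − [2,5] + [2,3],
  ∂[1,3,4] = [3,4] − [1,4] + [1,3].
The 12×6 boundary matrix has rank 6 and Smith normal form diag(1,1,1,1,1,1).

Reading off H_k = ker ∂_k / im ∂_{k+1}:

  H_0: rank C_0 − rank ∂_1 = 6 − 5 = 1, and the invariant factors of ∂_1 are all 1, so H_0 = Z.

(K is a triangulation of the cylinder S^1 x I.)

H_0 = Z.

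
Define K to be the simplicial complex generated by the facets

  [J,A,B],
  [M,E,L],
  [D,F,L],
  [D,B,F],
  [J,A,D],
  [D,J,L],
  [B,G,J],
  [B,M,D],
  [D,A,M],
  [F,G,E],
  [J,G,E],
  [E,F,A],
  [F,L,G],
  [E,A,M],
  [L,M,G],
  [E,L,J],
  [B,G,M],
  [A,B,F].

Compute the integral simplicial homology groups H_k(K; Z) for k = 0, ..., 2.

H_0 = Z,  H_1 = Z ⊕ Z/2,  H_2 = 0.

Order the vertices as A < B < D < E < F < G < J < L < M. Listing each simplex with vertices in this order, K has dimension 2 with simplices:

  0-simplices (9): A, B, D, E, F, G, J, L, M
  1-simplices (27): AB, AD, AE, AF, AJ, AM, BD, BF, BG, BJ, BM, DF, DJ, DL, DM, EF, EG, EJ, EL, EM, FG, FL, GJ, GL, GM, JL, LM
  2-simplices (18): ABF, ABJ, ADJ, ADM, AEF, AEM, BDF, BDM, BGJ, BGM, DFL, DJL, EFG, EGJ, EJL, ELM, FGL, GLM

giving chain groups C_0 ≅ Z^9, C_1 ≅ Z^27, C_2 ≅ Z^18.

The boundary map ∂_1: C_1 → C_0 maps an edge to its endpoints' difference, ∂[p,q] = q − p. For instance
  ∂AD = D − A.
As a 9×27 matrix over Z this has rank 8, with invariant factors (1,1,1,1,1,1,1,1).

∂_2: C_2 → C_1 acts by ∂[p,q,r] = [q,r] − [p,r] + [p,q]. For instance
  ∂EJL = JL − EL + EJ,
  ∂BDM = DM − BM + BD.
The resulting 27×18 matrix has rank 18, and its Smith normal form has invariant factors (1,1,1,1,1,1,1,1,1,1,1,1,1,1,1,1,1,2).

From H_k ≅ ker(∂_k) / im(∂_{k+1}) we obtain:

  H_0: rank C_0 − rank ∂_1 = 9 − 8 = 1, and the invariant factors of ∂_1 are all 1, so H_0 = Z.
  H_1: rank ker ∂_1 − rank ∂_2 = (27 − 8) − 18 = 1, and ∂_2 has invariant factor 2 > 1, so H_1 = Z ⊕ Z/2.
  H_2: rank ker ∂_2 − rank ∂_3 = (18 − 18) − 0 = 0, and there is no ∂_3, so H_2 = 0.

(K is a triangulation of the Klein bottle.)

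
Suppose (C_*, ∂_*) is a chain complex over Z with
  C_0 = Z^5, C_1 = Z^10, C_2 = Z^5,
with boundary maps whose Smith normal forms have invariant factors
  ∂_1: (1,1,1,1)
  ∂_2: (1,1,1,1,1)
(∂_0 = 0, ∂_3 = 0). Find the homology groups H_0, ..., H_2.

H_0: b_0 = 5 − 0 − 4 = 1; torsion from ∂_1 factors > 1: none. So H_0 ≅ Z.
H_1: b_1 = 10 − 4 − 5 = 1; torsion from ∂_2 factors > 1: none. So H_1 ≅ Z.
H_2: b_2 = 5 − 5 − 0 = 0; torsion from ∂_3 factors > 1: none. So H_2 ≅ 0.

H_0 ≅ Z,  H_1 ≅ Z,  H_2 = 0.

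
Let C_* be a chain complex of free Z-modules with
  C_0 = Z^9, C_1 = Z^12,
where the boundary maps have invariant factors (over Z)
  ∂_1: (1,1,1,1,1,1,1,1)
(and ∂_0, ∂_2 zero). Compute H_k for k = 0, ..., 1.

H_0: b_0 = 9 − 0 − 8 = 1; torsion from ∂_1 factors > 1: none. So H_0 ≅ Z.
H_1: b_1 = 12 − 8 − 0 = 4; torsion from ∂_2 factors > 1: none. So H_1 ≅ Z^4.

H_0 ≅ Z,  H_1 ≅ Z^4.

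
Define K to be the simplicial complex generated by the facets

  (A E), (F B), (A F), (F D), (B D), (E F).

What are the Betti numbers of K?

b_0 = 1, b_1 = 2.

Order the vertices as A < B < D < E < F. Listing each simplex with vertices in this order, K has dimension 1 with simplices:

  0-simplices (5): A, B, D, E, F
  1-simplices (6): AE, AF, BD, BF, DF, EF

so the chain groups are C_0 ≅ Z^5, C_1 ≅ Z^6.

∂_1: C_1 → C_0 maps an edge to its endpoints' difference, ∂[p,q] = q − p. For instance
  ∂BF = F − B.
The resulting 5×6 matrix has rank 4, and its Smith normal form has invariant factors (1,1,1,1).

Now H_k = ker ∂_k / im ∂_{k+1}, so:

  H_0: rank C_0 − rank ∂_1 = 5 − 4 = 1, and the invariant factors of ∂_1 are all 1, so H_0 = Z.
  H_1: rank ker ∂_1 − rank ∂_2 = (6 − 4) − 0 = 2, and there is no ∂_2, so H_1 = Z^2.

Hence the Betti numbers are b_0 = 1, b_1 = 2.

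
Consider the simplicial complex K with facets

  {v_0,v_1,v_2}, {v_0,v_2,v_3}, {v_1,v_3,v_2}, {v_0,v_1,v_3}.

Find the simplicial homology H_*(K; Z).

Take the total order v_0 < v_1 < v_2 < v_3 on the vertex set. Then K (dimension 2) consists of the simplices:

  0-simplices (4): [v_0], [v_1], [v_2], [v_3]
  1-simplices (6): [v_0,v_1], [v_0,v_2], [v_0,v_3], [v_1,v_2], [v_1,v_3], [v_2,v_3]
  2-simplices (4): [v_0,v_1,v_2], [v_0,v_1,v_3], [v_0,v_2,v_3], [v_1,v_2,v_3]

Hence C_0 ≅ Z^4, C_1 ≅ Z^6, C_2 ≅ Z^4.

∂_1: C_1 → C_0 maps an edge to its endpoints' difference, ∂[p,q] = q − p.
This gives a 4×6 integer matrix of rank 3; reducing to Smith normal form yields diagonal entries (1,1,1).

Boundary ∂_2: C_2 → C_1 acts by ∂[p,q,r] = [q,r] − [p,r] + [p,q]. For instance
  ∂[v_0,v_2,v_3] = [v_2,v_3] − [v_0,v_3] + [v_0,v_2],
  ∂[v_0,v_1,v_2] = [v_1,v_2] − [v_0,v_2] + [v_0,v_1].
The resulting 6×4 matrix has rank 3, and its Smith normal form has invariant factors (1,1,1).

Reading off H_k = ker ∂_k / im ∂_{k+1}:

  H_0: rank C_0 − rank ∂_1 = 4 − 3 = 1, and the invariant factors of ∂_1 are all 1, so H_0 = Z.
  H_1: rank ker ∂_1 − rank ∂_2 = (6 − 3) − 3 = 0, and the invariant factors of ∂_2 are all 1, so H_1 = 0.
  H_2: rank ker ∂_2 − rank ∂_3 = (4 − 3) − 0 = 1, and there is no ∂_3, so H_2 = Z.

(K is a triangulation of the 2-sphere S^2.)

H_0 = Z,  H_1 = 0,  H_2 = Z.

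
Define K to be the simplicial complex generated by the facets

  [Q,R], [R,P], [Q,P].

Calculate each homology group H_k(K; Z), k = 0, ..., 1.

We work with the vertex ordering P < Q < R. The simplices of K, each written with vertices in increasing order, are:

  0-simplices (3): P, Q, R
  1-simplices (3): PQ, PR, QR

Hence C_0 ≅ Z^3, C_1 ≅ Z^3.

Boundary ∂_1: C_1 → C_0 sends each edge [p,q] (with p < q) to q − p. For instance
  ∂PQ = Q − P.
The 3×3 boundary matrix has rank 2 and Smith normal form diag(1,1).

Reading off H_k = ker ∂_k / im ∂_{k+1}:

  H_0: rank C_0 − rank ∂_1 = 3 − 2 = 1, and the invariant factors of ∂_1 are all 1, so H_0 ≅ Z.
  H_1: rank ker ∂_1 − rank ∂_2 = (3 − 2) − 0 = 1, and there is no ∂_2, so H_1 ≅ Z.

H_0 ≅ Z,  H_1 ≅ Z.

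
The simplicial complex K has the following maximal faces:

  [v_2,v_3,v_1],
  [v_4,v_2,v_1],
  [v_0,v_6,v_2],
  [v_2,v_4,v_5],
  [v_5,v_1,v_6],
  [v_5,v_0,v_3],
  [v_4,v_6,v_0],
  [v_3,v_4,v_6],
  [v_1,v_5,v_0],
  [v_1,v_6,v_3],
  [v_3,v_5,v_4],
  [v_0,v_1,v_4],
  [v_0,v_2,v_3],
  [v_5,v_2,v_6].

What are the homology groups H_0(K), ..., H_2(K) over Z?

H_0 ≅ Z,  H_1 ≅ Z^2,  H_2 ≅ Z.

Fix the vertex order v_0 < v_1 < v_2 < v_3 < v_4 < v_5 < v_6 and write every simplex with vertices in increasing order. Then dim K = 2 and the simplices of K are:

  0-simplices (7): [v_0], [v_1], [v_2], [v_3], [v_4], [v_5], [v_6]
  1-simplices (21): (21 of them)
  2-simplices (14): (14 of them)

giving chain groups C_0 ≅ Z^7, C_1 ≅ Z^21, C_2 ≅ Z^14.

∂_1: C_1 → C_0 is given by ∂[p,q] = [q] − [p]. For instance
  ∂[v_2,v_5] = [v_5] − [v_2].
As a 7×21 matrix over Z this has rank 6, with invariant factors (1,1,1,1,1,1).

∂_2: C_2 → C_1 maps a triangle to the signed sum of its edges. For instance
  ∂[v_1,v_3,v_6] = [v_3,v_6] − [v_1,v_6] + [v_1,v_3],
  ∂[v_0,v_4,v_6] = [v_4,v_6] − [v_0,v_6] + [v_0,v_4].
This gives a 21×14 integer matrix of rank 13; reducing to Smith normal form yields diagonal entries (1,1,1,1,1,1,1,1,1,1,1,1,1).

Now H_k = ker ∂_k / im ∂_{k+1}, so:

  H_0: rank C_0 − rank ∂_1 = 7 − 6 = 1, and the invariant factors of ∂_1 are all 1, so H_0 ≅ Z.
  H_1: rank ker ∂_1 − rank ∂_2 = (21 − 6) − 13 = 2, and the invariant factors of ∂_2 are all 1, so H_1 ≅ Z^2.
  H_2: rank ker ∂_2 − rank ∂_3 = (14 − 13) − 0 = 1, and there is no ∂_3, so H_2 ≅ Z.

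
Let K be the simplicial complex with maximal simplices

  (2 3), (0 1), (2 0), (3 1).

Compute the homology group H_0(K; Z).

We work with the vertex ordering 0 < 1 < 2 < 3. The simplices of K, each written with vertices in increasing order, are:

  0-simplices (4): [0], [1], [2], [3]
  1-simplices (4): [0,1], [0,2], [1,3], [2,3]

so the chain groups are C_0 ≅ Z^4, C_1 ≅ Z^4.

∂_1: C_1 → C_0 is given by ∂[p,q] = [q] − [p].
As a 4×4 matrix over Z this has rank 3, with invariant factors (1,1,1).

Reading off H_k = ker ∂_k / im ∂_{k+1}:

  H_0: rank C_0 − rank ∂_1 = 4 − 3 = 1, and the invariant factors of ∂_1 are all 1, so H_0 = Z.

H_0 = Z.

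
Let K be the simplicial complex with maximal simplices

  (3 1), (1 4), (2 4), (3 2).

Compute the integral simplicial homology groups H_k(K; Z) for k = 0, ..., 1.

H_0 = Z,  H_1 = Z.

K has 4 vertices, 4 edges.
rank ∂_0 = 0, rank ∂_1 = 3 ⇒ b_0 = 4 − 0 − 3 = 1; all invariant factors of ∂_1 are 1 so no torsion. So H_0 ≅ Z.
rank ∂_1 = 3, rank ∂_2 = 0 ⇒ b_1 = 4 − 3 − 0 = 1. So H_1 ≅ Z.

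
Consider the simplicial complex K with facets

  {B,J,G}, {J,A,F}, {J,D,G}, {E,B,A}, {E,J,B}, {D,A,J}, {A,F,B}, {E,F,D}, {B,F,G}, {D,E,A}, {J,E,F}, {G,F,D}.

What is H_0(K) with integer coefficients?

Order the vertices as A < B < D < E < F < G < J. Listing each simplex with vertices in this order, K has dimension 2 with simplices:

  0-simplices (7): A, B, D, E, F, G, J
  1-simplices (18): AB, AD, AE, AF, AJ, BE, BF, BG, BJ, DE, DF, DG, DJ, EF, EJ, FG, FJ, GJ
  2-simplices (12): ABE, ABF, ADE, ADJ, AFJ, BEJ, BFG, BGJ, DEF, DFG, DGJ, EFJ

so the chain groups are C_0 ≅ Z^7, C_1 ≅ Z^18, C_2 ≅ Z^12.

Boundary ∂_1: C_1 → C_0 maps an edge to its endpoints' difference, ∂[p,q] = q − p. For instance
  ∂DJ = J − D.
As a 7×18 matrix over Z this has rank 6, with invariant factors (1,1,1,1,1,1).

The boundary map ∂_2: C_2 → C_1 maps a triangle to the signed sum of its edges. For instance
  ∂ABE = BE − AE + AB,
  ∂AFJ = FJ − AJ + AF.
This gives a 18×12 integer matrix of rank 12; reducing to Smith normal form yields diagonal entries (1,1,1,1,1,1,1,1,1,1,1,2).

From H_k ≅ ker(∂_k) / im(∂_{k+1}) we obtain:

  H_0: rank C_0 − rank ∂_1 = 7 − 6 = 1, and the invariant factors of ∂_1 are all 1, so H_0 = Z.

H_0 ≅ Z.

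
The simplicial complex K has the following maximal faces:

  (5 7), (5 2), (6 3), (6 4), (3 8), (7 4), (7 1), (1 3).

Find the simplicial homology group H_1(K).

Order the vertices as 1 < 2 < 3 < 4 < 5 < 6 < 7 < 8. Listing each simplex with vertices in this order, K has dimension 1 with simplices:

  0-simplices (8): [1], [2], [3], [4], [5], [6], [7], [8]
  1-simplices (8): [1,3], [1,7], [2,5], [3,6], [3,8], [4,6], [4,7], [5,7]

so the chain groups are C_0 ≅ Z^8, C_1 ≅ Z^8.

The boundary map ∂_1: C_1 → C_0 maps an edge to its endpoints' difference, ∂[p,q] = q − p.
The 8×8 boundary matrix has rank 7 and Smith normal form diag(1,1,1,1,1,1,1).

Reading off H_k = ker ∂_k / im ∂_{k+1}:

  H_1: rank ker ∂_1 − rank ∂_2 = (8 − 7) − 0 = 1, and there is no ∂_2, so H_1 ≅ Z.

H_1 = Z.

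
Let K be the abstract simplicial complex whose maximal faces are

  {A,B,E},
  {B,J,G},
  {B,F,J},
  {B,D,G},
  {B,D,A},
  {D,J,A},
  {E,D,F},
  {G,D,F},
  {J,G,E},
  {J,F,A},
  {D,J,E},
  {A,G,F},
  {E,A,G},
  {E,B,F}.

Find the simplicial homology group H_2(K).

H_2 = Z.

K has 7 vertices, 21 edges, 14 triangles.
rank ∂_2 = 13, rank ∂_3 = 0 ⇒ b_2 = 14 − 13 − 0 = 1. So H_2 = Z.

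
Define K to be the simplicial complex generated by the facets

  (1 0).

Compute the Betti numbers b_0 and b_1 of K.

We work with the vertex ordering 0 < 1. The simplices of K, each written with vertices in increasing order, are:

  0-simplices (2): [0], [1]
  1-simplices (1): [0,1]

giving chain groups C_0 ≅ Z^2, C_1 ≅ Z^1.

The boundary map ∂_1: C_1 → C_0 is given by ∂[p,q] = [q] − [p].
This gives a 2×1 integer matrix of rank 1; reducing to Smith normal form yields diagonal entries (1).

Now H_k = ker ∂_k / im ∂_{k+1}, so:

  H_0: rank C_0 − rank ∂_1 = 2 − 1 = 1, and the invariant factors of ∂_1 are all 1, so H_0 = Z.
  H_1: rank ker ∂_1 − rank ∂_2 = (1 − 1) − 0 = 0, and there is no ∂_2, so H_1 = 0.

Hence the Betti numbers are b_0 = 1, b_1 = 0.

b_0 = 1, b_1 = 0.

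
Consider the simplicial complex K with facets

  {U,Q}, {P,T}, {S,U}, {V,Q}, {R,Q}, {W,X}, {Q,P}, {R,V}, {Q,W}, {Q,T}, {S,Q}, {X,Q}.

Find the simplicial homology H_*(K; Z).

Order the vertices as P < Q < R < S < T < U < V < W < X. Listing each simplex with vertices in this order, K has dimension 1 with simplices:

  0-simplices (9): P, Q, R, S, T, U, V, W, X
  1-simplices (12): PQ, PT, QR, QS, QT, QU, QV, QW, QX, RV, SU, WX

Hence C_0 ≅ Z^9, C_1 ≅ Z^12.

Boundary ∂_1: C_1 → C_0 maps an edge to its endpoints' difference, ∂[p,q] = q − p. For instance
  ∂QW = W − Q.
The 9×12 boundary matrix has rank 8 and Smith normal form diag(1,1,1,1,1,1,1,1).

Reading off H_k = ker ∂_k / im ∂_{k+1}:

  H_0: rank C_0 − rank ∂_1 = 9 − 8 = 1, and the invariant factors of ∂_1 are all 1, so H_0 = Z.
  H_1: rank ker ∂_1 − rank ∂_2 = (12 − 8) − 0 = 4, and there is no ∂_2, so H_1 = Z^4.

H_0 = Z,  H_1 = Z^4.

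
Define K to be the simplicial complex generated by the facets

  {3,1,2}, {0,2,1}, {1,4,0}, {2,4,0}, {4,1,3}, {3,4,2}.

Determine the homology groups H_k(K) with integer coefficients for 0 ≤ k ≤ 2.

H_0 ≅ Z,  H_1 = 0,  H_2 ≅ Z.

K has 5 vertices, 9 edges, 6 triangles.
rank ∂_0 = 0, rank ∂_1 = 4 ⇒ b_0 = 5 − 0 − 4 = 1; all invariant factors of ∂_1 are 1 so no torsion. So H_0 = Z.
rank ∂_1 = 4, rank ∂_2 = 5 ⇒ b_1 = 9 − 4 − 5 = 0; all invariant factors of ∂_2 are 1 so no torsion. So H_1 = 0.
rank ∂_2 = 5, rank ∂_3 = 0 ⇒ b_2 = 6 − 5 − 0 = 1. So H_2 = Z.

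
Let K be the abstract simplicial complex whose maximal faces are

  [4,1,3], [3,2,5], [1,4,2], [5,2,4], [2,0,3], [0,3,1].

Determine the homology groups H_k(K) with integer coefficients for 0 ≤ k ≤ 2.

H_0 ≅ Z,  H_1 ≅ Z,  H_2 = 0.

We work with the vertex ordering 0 < 1 < 2 < 3 < 4 < 5. The simplices of K, each written with vertices in increasing order, are:

  0-simplices (6): [0], [1], [2], [3], [4], [5]
  1-simplices (12): [0,1], [0,2], [0,3], [1,2], [1,3], [1,4], [2,3], [2,4], [2,5], [3,4], [3,5], [4,5]
  2-simplices (6): [0,1,3], [0,2,3], [1,2,4], [1,3,4], [2,3,5], [2,4,5]

Hence C_0 ≅ Z^6, C_1 ≅ Z^12, C_2 ≅ Z^6.

The boundary map ∂_1: C_1 → C_0 is given by ∂[p,q] = [q] − [p].
As a 6×12 matrix over Z this has rank 5, with invariant factors (1,1,1,1,1).

The boundary map ∂_2: C_2 → C_1 acts by ∂[p,q,r] = [q,r] − [p,r] + [p,q]. For instance
  ∂[2,4,5] = [4,5] − [2,5] + [2,4],
  ∂[1,2,4] = [2,4] − [1,4] + [1,2].
As a 12×6 matrix over Z this has rank 6, with invariant factors (1,1,1,1,1,1).

Computing H_k = (kernel of ∂_k) / (image of ∂_{k+1}):

  H_0: rank C_0 − rank ∂_1 = 6 − 5 = 1, and the invariant factors of ∂_1 are all 1, so H_0 = Z.
  H_1: rank ker ∂_1 − rank ∂_2 = (12 − 5) − 6 = 1, and the invariant factors of ∂_2 are all 1, so H_1 = Z.
  H_2: rank ker ∂_2 − rank ∂_3 = (6 − 6) − 0 = 0, and there is no ∂_3, so H_2 = 0.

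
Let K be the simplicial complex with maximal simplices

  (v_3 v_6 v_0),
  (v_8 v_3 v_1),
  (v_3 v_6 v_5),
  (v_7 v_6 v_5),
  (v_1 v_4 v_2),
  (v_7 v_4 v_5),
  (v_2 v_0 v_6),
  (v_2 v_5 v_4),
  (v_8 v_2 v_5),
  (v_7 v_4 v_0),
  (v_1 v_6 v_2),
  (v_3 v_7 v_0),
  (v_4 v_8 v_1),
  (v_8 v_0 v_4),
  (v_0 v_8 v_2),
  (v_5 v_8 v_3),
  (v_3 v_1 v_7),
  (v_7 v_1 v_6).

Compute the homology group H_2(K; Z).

H_2 = 0.

Take the total order v_0 < v_1 < v_2 < v_3 < v_4 < v_5 < v_6 < v_7 < v_8 on the vertex set. Then K (dimension 2) consists of the simplices:

  0-simplices (9): [v_0], [v_1], [v_2], [v_3], [v_4], [v_5], [v_6], [v_7], [v_8]
  1-simplices (27): (27 of them)
  2-simplices (18): (18 of them)

Hence C_0 ≅ Z^9, C_1 ≅ Z^27, C_2 ≅ Z^18.

∂_1: C_1 → C_0 sends each edge [p,q] (with p < q) to q − p. For instance
  ∂[v_1,v_6] = [v_6] − [v_1].
The 9×27 boundary matrix has rank 8 and Smith normal form diag(1,1,1,1,1,1,1,1).

The boundary map ∂_2: C_2 → C_1 maps a triangle to the signed sum of its edges. For instance
  ∂[v_1,v_6,v_7] = [v_6,v_7] − [v_1,v_7] + [v_1,v_6],
  ∂[v_5,v_6,v_7] = [v_6,v_7] − [v_5,v_7] + [v_5,v_6].
The 27×18 boundary matrix has rank 18 and Smith normal form diag(1,1,1,1,1,1,1,1,1,1,1,1,1,1,1,1,1,2).

Reading off H_k = ker ∂_k / im ∂_{k+1}:

  H_2: rank ker ∂_2 − rank ∂_3 = (18 − 18) − 0 = 0, and there is no ∂_3, so H_2 = 0.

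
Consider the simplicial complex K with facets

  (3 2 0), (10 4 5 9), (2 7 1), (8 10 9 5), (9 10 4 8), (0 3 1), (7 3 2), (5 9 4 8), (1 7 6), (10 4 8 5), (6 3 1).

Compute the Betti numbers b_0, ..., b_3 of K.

K has 11 vertices, 22 edges, 16 triangles, 5 3-simplices.
rank ∂_0 = 0, rank ∂_1 = 9 ⇒ b_0 = 11 − 0 − 9 = 2; all invariant factors of ∂_1 are 1 so no torsion. So H_0 = Z^2.
rank ∂_1 = 9, rank ∂_2 = 12 ⇒ b_1 = 22 − 9 − 12 = 1; all invariant factors of ∂_2 are 1 so no torsion. So H_1 = Z.
rank ∂_2 = 12, rank ∂_3 = 4 ⇒ b_2 = 16 − 12 − 4 = 0; all invariant factors of ∂_3 are 1 so no torsion. So H_2 = 0.
rank ∂_3 = 4, rank ∂_4 = 0 ⇒ b_3 = 5 − 4 − 0 = 1. So H_3 = Z.

b_0 = 2, b_1 = 1, b_2 = 0, b_3 = 1.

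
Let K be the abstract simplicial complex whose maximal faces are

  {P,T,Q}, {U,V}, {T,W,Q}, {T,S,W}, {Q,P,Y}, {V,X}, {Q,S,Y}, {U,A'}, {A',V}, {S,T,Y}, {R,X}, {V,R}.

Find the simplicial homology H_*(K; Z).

H_0 = Z^2,  H_1 = Z^3,  H_2 = 0.

Order the vertices as P < Q < R < S < T < U < V < W < X < Y < A'. Listing each simplex with vertices in this order, K has dimension 2 with simplices:

  0-simplices (11): [P], [Q], [R], [S], [T], [U], [V], [W], [X], [Y], [A']
  1-simplices (18): [P,Q], [P,T], [P,Y], [Q,S], [Q,T], [Q,W], [Q,Y], [R,V], [R,X], [S,T], [S,W], [S,Y], [T,W], [T,Y], [U,V], [U,A'], [V,X], [V,A']
  2-simplices (6): [P,Q,T], [P,Q,Y], [Q,S,Y], [Q,T,W], [S,T,W], [S,T,Y]

Hence C_0 ≅ Z^11, C_1 ≅ Z^18, C_2 ≅ Z^6.

Boundary ∂_1: C_1 → C_0 sends each edge [p,q] (with p < q) to q − p. For instance
  ∂[V,X] = [X] − [V].
The resulting 11×18 matrix has rank 9, and its Smith normal form has invariant factors (1,1,1,1,1,1,1,1,1).

∂_2: C_2 → C_1 sends each 2-simplex [p,q,r] to [q,r] − [p,r] + [p,q]. For instance
  ∂[P,Q,T] = [Q,T] − [P,T] + [P,Q],
  ∂[S,T,Y] = [T,Y] − [S,Y] + [S,T].
This gives a 18×6 integer matrix of rank 6; reducing to Smith normal form yields diagonal entries (1,1,1,1,1,1).

From H_k ≅ ker(∂_k) / im(∂_{k+1}) we obtain:

  H_0: rank C_0 − rank ∂_1 = 11 − 9 = 2, and the invariant factors of ∂_1 are all 1, so H_0 = Z^2.
  H_1: rank ker ∂_1 − rank ∂_2 = (18 − 9) − 6 = 3, and the invariant factors of ∂_2 are all 1, so H_1 = Z^3.
  H_2: rank ker ∂_2 − rank ∂_3 = (6 − 6) − 0 = 0, and there is no ∂_3, so H_2 = 0.

(K is a triangulation of the disjoint union of a wedge of 2 circles and the cylinder S^1 x I.)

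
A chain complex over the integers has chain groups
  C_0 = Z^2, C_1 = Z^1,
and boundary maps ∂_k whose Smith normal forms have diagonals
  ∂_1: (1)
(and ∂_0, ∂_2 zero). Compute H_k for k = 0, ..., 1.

H_0 = Z,  H_1 = 0.

H_0: b_0 = 2 − 0 − 1 = 1; torsion from ∂_1 factors > 1: none. So H_0 = Z.
H_1: b_1 = 1 − 1 − 0 = 0; torsion from ∂_2 factors > 1: none. So H_1 = 0.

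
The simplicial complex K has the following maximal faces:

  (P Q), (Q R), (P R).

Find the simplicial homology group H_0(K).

H_0 ≅ Z.

Order the vertices as P < Q < R. Listing each simplex with vertices in this order, K has dimension 1 with simplices:

  0-simplices (3): P, Q, R
  1-simplices (3): PQ, PR, QR

giving chain groups C_0 ≅ Z^3, C_1 ≅ Z^3.

Boundary ∂_1: C_1 → C_0 maps an edge to its endpoints' difference, ∂[p,q] = q − p.
The resulting 3×3 matrix has rank 2, and its Smith normal form has invariant factors (1,1).

Computing H_k = (kernel of ∂_k) / (image of ∂_{k+1}):

  H_0: rank C_0 − rank ∂_1 = 3 − 2 = 1, and the invariant factors of ∂_1 are all 1, so H_0 = Z.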